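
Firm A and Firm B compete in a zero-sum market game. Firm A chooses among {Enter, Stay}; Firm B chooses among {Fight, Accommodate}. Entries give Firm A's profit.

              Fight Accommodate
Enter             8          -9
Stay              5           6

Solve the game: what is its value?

31/6

Row minima: Enter → -9, Stay → 5; maximin = 5.
Column maxima: Fight → 8, Accommodate → 6; minimax = 6.
5 ≠ 6, so there is no saddle point; optimal play is mixed.
Let Firm A play Enter with probability p. Expected payoff against Fight: 8p + 5(1−p) = 3p + 5; against Accommodate: (-9)p + 6(1−p) = −15p + 6.
Setting these equal: 3p + 5 = −15p + 6 ⇒ 18p = 1 ⇒ p = 1/18, and the value is (3)·(1/18) + 5 = 31/6.
For Firm B: with q = P(Fight), equating Enter's and Stay's payoffs gives 17q − 9 = −q + 6 ⇒ q = 5/6.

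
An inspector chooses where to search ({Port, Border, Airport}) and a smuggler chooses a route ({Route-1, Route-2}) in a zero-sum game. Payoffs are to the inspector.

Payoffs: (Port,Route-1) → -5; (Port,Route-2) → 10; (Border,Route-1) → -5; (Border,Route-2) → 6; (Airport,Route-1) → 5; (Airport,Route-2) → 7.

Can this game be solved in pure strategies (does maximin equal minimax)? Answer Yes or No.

Yes

Row minima: Port → -5, Border → -5, Airport → 5; maximin = 5.
Column maxima: Route-1 → 5, Route-2 → 10; minimax = 5.
maximin = minimax = 5, so a saddle point exists.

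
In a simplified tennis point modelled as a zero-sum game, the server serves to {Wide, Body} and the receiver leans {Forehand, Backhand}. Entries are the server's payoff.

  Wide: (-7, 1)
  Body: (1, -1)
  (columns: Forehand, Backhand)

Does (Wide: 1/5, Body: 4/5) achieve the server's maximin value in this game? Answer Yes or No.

Yes

Against Forehand this mix gives (1/5)·(-7) + (4/5)·1 = -3/5.
Against Backhand this mix gives (1/5)·1 + (4/5)·(-1) = -3/5.
All of the receiver's active replies (Forehand, Backhand) yield -3/5, and no column does worse for the server. The mix makes the receiver indifferent and guarantees -3/5, so it is optimal.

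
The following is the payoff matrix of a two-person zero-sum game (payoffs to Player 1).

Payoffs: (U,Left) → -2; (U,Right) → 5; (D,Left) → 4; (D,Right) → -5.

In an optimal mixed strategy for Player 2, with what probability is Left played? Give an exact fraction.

5/8

Row minima: U → -2, D → -5; maximin = -2.
Column maxima: Left → 4, Right → 5; minimax = 4.
-2 ≠ 4, so there is no saddle point; optimal play is mixed.
Let Player 1 play U with probability p. Expected payoff against Left: (-2)p + 4(1−p) = −6p + 4; against Right: 5p + (-5)(1−p) = 10p − 5.
Setting these equal: −6p + 4 = 10p − 5 ⇒ −16p = -9 ⇒ p = 9/16, and the value is (-6)·(9/16) + 4 = 5/8.
For Player 2: with q = P(Left), equating U's and D's payoffs gives −7q + 5 = 9q − 5 ⇒ q = 5/8.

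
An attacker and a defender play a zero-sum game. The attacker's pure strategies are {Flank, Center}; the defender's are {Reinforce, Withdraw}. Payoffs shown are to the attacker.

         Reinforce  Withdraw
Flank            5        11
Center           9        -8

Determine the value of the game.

139/23

Row minima: Flank → 5, Center → -8; maximin = 5.
Column maxima: Reinforce → 9, Withdraw → 11; minimax = 9.
5 ≠ 9, so there is no saddle point; optimal play is mixed.
Let the attacker play Flank with probability p. Expected payoff against Reinforce: 5p + 9(1−p) = −4p + 9; against Withdraw: 11p + (-8)(1−p) = 19p − 8.
Setting these equal: −4p + 9 = 19p − 8 ⇒ −23p = -17 ⇒ p = 17/23, and the value is (-4)·(17/23) + 9 = 139/23.
For the defender: with q = P(Reinforce), equating Flank's and Center's payoffs gives −6q + 11 = 17q − 8 ⇒ q = 19/23.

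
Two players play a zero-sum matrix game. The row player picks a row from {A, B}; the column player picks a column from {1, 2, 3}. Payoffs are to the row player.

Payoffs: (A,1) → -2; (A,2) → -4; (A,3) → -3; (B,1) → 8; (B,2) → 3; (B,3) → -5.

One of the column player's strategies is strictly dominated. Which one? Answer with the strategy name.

2 holds the row player's payoff strictly below 1 in every row: -4 < -2, 3 < 8.
So 1 is strictly dominated for the column player.

1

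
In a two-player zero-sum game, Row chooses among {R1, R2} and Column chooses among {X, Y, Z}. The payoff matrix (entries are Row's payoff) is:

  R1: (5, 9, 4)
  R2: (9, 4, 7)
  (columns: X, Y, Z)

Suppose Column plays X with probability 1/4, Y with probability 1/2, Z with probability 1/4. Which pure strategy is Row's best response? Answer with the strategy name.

Expected payoff of R1: (1/4)·5 + (1/2)·9 + (1/4)·4 = 27/4.
Expected payoff of R2: (1/4)·9 + (1/2)·4 + (1/4)·7 = 6.
The largest is 27/4, so Row's best response is R1.

R1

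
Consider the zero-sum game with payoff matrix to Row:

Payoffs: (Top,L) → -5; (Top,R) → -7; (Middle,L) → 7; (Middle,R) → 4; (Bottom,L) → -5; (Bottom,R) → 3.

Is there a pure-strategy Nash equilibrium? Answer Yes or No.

Yes

Row minima: Top → -7, Middle → 4, Bottom → -5; maximin = 4.
Column maxima: L → 7, R → 4; minimax = 4.
maximin = minimax = 4, so a saddle point exists.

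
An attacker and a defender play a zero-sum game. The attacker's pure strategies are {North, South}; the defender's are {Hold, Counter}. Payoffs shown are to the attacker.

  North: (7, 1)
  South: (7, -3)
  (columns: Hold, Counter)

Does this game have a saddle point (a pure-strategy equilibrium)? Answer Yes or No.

Yes

Row minima: North → 1, South → -3; maximin = 1.
Column maxima: Hold → 7, Counter → 1; minimax = 1.
maximin = minimax = 1, so a saddle point exists.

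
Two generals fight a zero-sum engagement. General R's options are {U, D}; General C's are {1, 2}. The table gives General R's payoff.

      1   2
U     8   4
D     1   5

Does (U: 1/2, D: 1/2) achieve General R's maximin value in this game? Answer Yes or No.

Against 1 this mix gives (1/2)·8 + (1/2)·1 = 9/2.
Against 2 this mix gives (1/2)·4 + (1/2)·5 = 9/2.
All of General C's active replies (1, 2) yield 9/2, and no column does worse for General R. The mix makes General C indifferent and guarantees 9/2, so it is optimal.

Yes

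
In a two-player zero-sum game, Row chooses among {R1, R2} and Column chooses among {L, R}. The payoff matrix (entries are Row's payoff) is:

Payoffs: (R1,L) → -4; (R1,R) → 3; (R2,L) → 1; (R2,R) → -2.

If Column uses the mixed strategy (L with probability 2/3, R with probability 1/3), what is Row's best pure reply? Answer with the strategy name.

Expected payoff of R1: (2/3)·(-4) + (1/3)·3 = -5/3.
Expected payoff of R2: (2/3)·1 + (1/3)·(-2) = 0.
The largest is 0, so Row's best response is R2.

R2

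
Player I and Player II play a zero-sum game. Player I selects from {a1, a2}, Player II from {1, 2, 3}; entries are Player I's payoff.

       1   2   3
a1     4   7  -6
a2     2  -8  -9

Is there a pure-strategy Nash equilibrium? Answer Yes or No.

Row minima: a1 → -6, a2 → -9; maximin = -6.
Column maxima: 1 → 4, 2 → 7, 3 → -6; minimax = -6.
maximin = minimax = -6, so a saddle point exists.

Yes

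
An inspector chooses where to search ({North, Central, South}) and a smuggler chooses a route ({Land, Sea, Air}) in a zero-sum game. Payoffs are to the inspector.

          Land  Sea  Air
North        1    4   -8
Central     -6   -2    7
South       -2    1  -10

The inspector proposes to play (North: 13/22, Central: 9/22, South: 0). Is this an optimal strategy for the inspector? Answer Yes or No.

Yes

Against Land this mix gives (13/22)·1 + (9/22)·(-6) = -41/22.
Against Sea this mix gives (13/22)·4 + (9/22)·(-2) = 17/11.
Against Air this mix gives (13/22)·(-8) + (9/22)·7 = -41/22.
All of the smuggler's active replies (Land, Air) yield -41/22, and no column does worse for the inspector. The mix makes the smuggler indifferent and guarantees -41/22, so it is optimal.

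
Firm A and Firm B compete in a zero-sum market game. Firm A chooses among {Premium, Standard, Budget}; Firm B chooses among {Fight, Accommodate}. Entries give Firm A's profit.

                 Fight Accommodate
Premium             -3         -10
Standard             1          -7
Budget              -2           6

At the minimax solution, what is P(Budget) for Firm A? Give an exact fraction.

1/2

Row minima: Premium → -10, Standard → -7, Budget → -2; maximin = -2.
Column maxima: Fight → 1, Accommodate → 6; minimax = 1.
-2 ≠ 1, so there is no saddle point; optimal play is mixed.
Premium is strictly dominated by Standard, so Firm A never plays it.
On the remaining 2×2 (Standard, Budget vs Fight, Accommodate):
Let Firm A play Standard with probability p. Expected payoff against Fight: 1p + (-2)(1−p) = 3p − 2; against Accommodate: (-7)p + 6(1−p) = −13p + 6.
Setting these equal: 3p − 2 = −13p + 6 ⇒ 16p = 8 ⇒ p = 1/2, and the value is (3)·(1/2) − 2 = -1/2.
For Firm B: with q = P(Fight), equating Standard's and Budget's payoffs gives 8q − 7 = −8q + 6 ⇒ q = 13/16.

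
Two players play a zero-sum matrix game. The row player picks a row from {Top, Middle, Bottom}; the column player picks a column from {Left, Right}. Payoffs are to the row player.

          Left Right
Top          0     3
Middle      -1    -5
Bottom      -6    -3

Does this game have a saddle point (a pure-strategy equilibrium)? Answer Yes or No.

Row minima: Top → 0, Middle → -5, Bottom → -6; maximin = 0.
Column maxima: Left → 0, Right → 3; minimax = 0.
maximin = minimax = 0, so a saddle point exists.

Yes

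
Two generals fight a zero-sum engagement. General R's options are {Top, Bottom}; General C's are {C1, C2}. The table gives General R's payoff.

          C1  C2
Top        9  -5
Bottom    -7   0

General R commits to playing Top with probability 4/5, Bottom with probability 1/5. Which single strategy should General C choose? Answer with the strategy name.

C2

If General C plays C1, General R's expected payoff is (4/5)·9 + (1/5)·(-7) = 29/5.
If General C plays C2, General R's expected payoff is (4/5)·(-5) + (1/5)·0 = -4.
General C minimizes General R's payoff; the smallest is -4, so the best response is C2.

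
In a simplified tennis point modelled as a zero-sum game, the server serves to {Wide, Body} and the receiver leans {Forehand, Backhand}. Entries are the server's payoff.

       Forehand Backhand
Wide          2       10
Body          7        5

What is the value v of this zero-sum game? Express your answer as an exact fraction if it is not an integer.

6

Row minima: Wide → 2, Body → 5; maximin = 5.
Column maxima: Forehand → 7, Backhand → 10; minimax = 7.
5 ≠ 7, so there is no saddle point; optimal play is mixed.
Let the server play Wide with probability p. Expected payoff against Forehand: 2p + 7(1−p) = −5p + 7; against Backhand: 10p + 5(1−p) = 5p + 5.
Setting these equal: −5p + 7 = 5p + 5 ⇒ −10p = -2 ⇒ p = 1/5, and the value is (-5)·(1/5) + 7 = 6.
For the receiver: with q = P(Forehand), equating Wide's and Body's payoffs gives −8q + 10 = 2q + 5 ⇒ q = 1/2.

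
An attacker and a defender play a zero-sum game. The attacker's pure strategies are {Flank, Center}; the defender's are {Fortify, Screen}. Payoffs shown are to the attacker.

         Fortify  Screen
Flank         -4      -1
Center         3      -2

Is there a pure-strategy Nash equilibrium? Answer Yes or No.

No

Row minima: Flank → -4, Center → -2; maximin = -2.
Column maxima: Fortify → 3, Screen → -1; minimax = -1.
-2 ≠ -1, so no pure-strategy equilibrium exists.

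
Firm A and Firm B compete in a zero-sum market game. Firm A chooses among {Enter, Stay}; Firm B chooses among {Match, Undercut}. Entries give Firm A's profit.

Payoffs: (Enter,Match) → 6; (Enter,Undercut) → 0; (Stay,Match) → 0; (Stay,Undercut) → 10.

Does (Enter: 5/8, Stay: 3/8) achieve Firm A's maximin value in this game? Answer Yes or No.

Against Match this mix gives (5/8)·6 + (3/8)·0 = 15/4.
Against Undercut this mix gives (5/8)·0 + (3/8)·10 = 15/4.
All of Firm B's active replies (Match, Undercut) yield 15/4, and no column does worse for Firm A. The mix makes Firm B indifferent and guarantees 15/4, so it is optimal.

Yes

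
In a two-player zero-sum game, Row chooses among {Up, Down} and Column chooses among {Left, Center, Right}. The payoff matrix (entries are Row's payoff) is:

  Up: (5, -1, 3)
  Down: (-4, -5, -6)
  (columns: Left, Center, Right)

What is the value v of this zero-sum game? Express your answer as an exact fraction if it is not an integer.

-1

Row minima: Up → -1, Down → -6; maximin = -1.
Column maxima: Left → 5, Center → -1, Right → 3; minimax = -1.
Since maximin = minimax = -1, there is a saddle point and the value is -1.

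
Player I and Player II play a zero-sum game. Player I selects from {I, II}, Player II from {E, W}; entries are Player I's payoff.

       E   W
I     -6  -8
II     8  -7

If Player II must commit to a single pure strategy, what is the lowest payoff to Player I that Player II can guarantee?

Column maxima: E → 8, W → -7.
The smallest of these is -7.

-7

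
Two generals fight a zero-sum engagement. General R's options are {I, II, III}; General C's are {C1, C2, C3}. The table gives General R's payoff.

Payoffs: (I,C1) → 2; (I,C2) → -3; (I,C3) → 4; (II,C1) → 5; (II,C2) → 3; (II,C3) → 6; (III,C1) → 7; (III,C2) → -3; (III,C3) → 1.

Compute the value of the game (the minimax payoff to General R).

3

Row minima: I → -3, II → 3, III → -3; maximin = 3.
Column maxima: C1 → 7, C2 → 3, C3 → 6; minimax = 3.
Since maximin = minimax = 3, there is a saddle point and the value is 3.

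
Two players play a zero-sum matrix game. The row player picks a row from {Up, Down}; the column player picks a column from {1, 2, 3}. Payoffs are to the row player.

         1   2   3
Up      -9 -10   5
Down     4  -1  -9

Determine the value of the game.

Row minima: Up → -10, Down → -9; maximin = -9.
Column maxima: 1 → 4, 2 → -1, 3 → 5; minimax = -1.
-9 ≠ -1, so there is no saddle point; optimal play is mixed.
1 is strictly dominated by 2 (it gives the row player strictly more in every row), so the column player never plays it.
On the remaining 2×2 (Up, Down vs 2, 3):
Let the row player play Up with probability p. Expected payoff against 2: (-10)p + (-1)(1−p) = −9p − 1; against 3: 5p + (-9)(1−p) = 14p − 9.
Setting these equal: −9p − 1 = 14p − 9 ⇒ −23p = -8 ⇒ p = 8/23, and the value is (-9)·(8/23) − 1 = -95/23.
For the column player: with q = P(2), equating Up's and Down's payoffs gives −15q + 5 = 8q − 9 ⇒ q = 14/23.

-95/23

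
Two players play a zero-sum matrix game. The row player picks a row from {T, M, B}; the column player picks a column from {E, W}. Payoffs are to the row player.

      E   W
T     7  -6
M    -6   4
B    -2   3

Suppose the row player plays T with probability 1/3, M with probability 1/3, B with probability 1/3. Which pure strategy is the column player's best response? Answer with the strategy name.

If the column player plays E, the row player's expected payoff is (1/3)·7 + (1/3)·(-6) + (1/3)·(-2) = -1/3.
If the column player plays W, the row player's expected payoff is (1/3)·(-6) + (1/3)·4 + (1/3)·3 = 1/3.
The column player minimizes the row player's payoff; the smallest is -1/3, so the best response is E.

E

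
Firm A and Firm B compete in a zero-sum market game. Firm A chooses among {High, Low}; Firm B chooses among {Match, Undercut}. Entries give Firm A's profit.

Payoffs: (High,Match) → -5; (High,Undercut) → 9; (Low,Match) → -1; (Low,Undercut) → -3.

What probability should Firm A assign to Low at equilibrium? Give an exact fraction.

Row minima: High → -5, Low → -3; maximin = -3.
Column maxima: Match → -1, Undercut → 9; minimax = -1.
-3 ≠ -1, so there is no saddle point; optimal play is mixed.
Let Firm A play High with probability p. Expected payoff against Match: (-5)p + (-1)(1−p) = −4p − 1; against Undercut: 9p + (-3)(1−p) = 12p − 3.
Setting these equal: −4p − 1 = 12p − 3 ⇒ −16p = -2 ⇒ p = 1/8, and the value is (-4)·(1/8) − 1 = -3/2.
For Firm B: with q = P(Match), equating High's and Low's payoffs gives −14q + 9 = 2q − 3 ⇒ q = 3/4.

7/8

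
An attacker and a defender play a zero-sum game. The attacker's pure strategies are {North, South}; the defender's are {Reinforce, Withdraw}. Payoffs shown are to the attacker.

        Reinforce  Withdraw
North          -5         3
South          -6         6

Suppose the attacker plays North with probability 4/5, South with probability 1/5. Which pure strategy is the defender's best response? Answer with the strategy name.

Reinforce

If the defender plays Reinforce, the attacker's expected payoff is (4/5)·(-5) + (1/5)·(-6) = -26/5.
If the defender plays Withdraw, the attacker's expected payoff is (4/5)·3 + (1/5)·6 = 18/5.
The defender minimizes the attacker's payoff; the smallest is -26/5, so the best response is Reinforce.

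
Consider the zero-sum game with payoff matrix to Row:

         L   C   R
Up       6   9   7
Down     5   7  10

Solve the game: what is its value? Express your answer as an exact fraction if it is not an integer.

Row minima: Up → 6, Down → 5; maximin = 6.
Column maxima: L → 6, C → 9, R → 10; minimax = 6.
Since maximin = minimax = 6, there is a saddle point and the value is 6.

6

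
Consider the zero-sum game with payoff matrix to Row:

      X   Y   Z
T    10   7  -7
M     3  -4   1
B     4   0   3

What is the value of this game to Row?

21/17

Row minima: T → -7, M → -4, B → 0; maximin = 0.
Column maxima: X → 10, Y → 7, Z → 3; minimax = 3.
0 ≠ 3, so there is no saddle point; optimal play is mixed.
M is strictly dominated by B, so Row never plays it.
X is strictly dominated by Y (it gives Row strictly more in every row), so Column never plays it.
On the remaining 2×2 (T, B vs Y, Z):
Let Row play T with probability p. Expected payoff against Y: 7p + 0(1−p) = 7p; against Z: (-7)p + 3(1−p) = −10p + 3.
Setting these equal: 7p = −10p + 3 ⇒ 17p = 3 ⇒ p = 3/17, and the value is (7)·(3/17) = 21/17.
For Column: with q = P(Y), equating T's and B's payoffs gives 14q − 7 = −3q + 3 ⇒ q = 10/17.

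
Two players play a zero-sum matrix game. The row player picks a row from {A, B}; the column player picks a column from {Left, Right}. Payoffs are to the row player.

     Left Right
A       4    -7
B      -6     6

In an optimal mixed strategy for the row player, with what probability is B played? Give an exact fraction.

Row minima: A → -7, B → -6; maximin = -6.
Column maxima: Left → 4, Right → 6; minimax = 4.
-6 ≠ 4, so there is no saddle point; optimal play is mixed.
Let the row player play A with probability p. Expected payoff against Left: 4p + (-6)(1−p) = 10p − 6; against Right: (-7)p + 6(1−p) = −13p + 6.
Setting these equal: 10p − 6 = −13p + 6 ⇒ 23p = 12 ⇒ p = 12/23, and the value is (10)·(12/23) − 6 = -18/23.
For the column player: with q = P(Left), equating A's and B's payoffs gives 11q − 7 = −12q + 6 ⇒ q = 13/23.

11/23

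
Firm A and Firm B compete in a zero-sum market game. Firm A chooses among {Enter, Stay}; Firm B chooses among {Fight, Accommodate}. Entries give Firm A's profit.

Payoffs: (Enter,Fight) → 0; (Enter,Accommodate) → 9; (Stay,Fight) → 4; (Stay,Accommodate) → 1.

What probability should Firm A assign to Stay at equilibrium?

3/4

Row minima: Enter → 0, Stay → 1; maximin = 1.
Column maxima: Fight → 4, Accommodate → 9; minimax = 4.
1 ≠ 4, so there is no saddle point; optimal play is mixed.
Let Firm A play Enter with probability p. Expected payoff against Fight: 0p + 4(1−p) = −4p + 4; against Accommodate: 9p + 1(1−p) = 8p + 1.
Setting these equal: −4p + 4 = 8p + 1 ⇒ −12p = -3 ⇒ p = 1/4, and the value is (-4)·(1/4) + 4 = 3.
For Firm B: with q = P(Fight), equating Enter's and Stay's payoffs gives −9q + 9 = 3q + 1 ⇒ q = 2/3.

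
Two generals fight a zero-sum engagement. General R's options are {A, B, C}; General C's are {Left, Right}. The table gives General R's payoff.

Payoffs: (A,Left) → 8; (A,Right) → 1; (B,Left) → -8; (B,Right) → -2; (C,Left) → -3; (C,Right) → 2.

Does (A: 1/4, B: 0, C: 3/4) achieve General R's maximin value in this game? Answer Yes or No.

Against Left this mix gives (1/4)·8 + (3/4)·(-3) = -1/4.
Against Right this mix gives (1/4)·1 + (3/4)·2 = 7/4.
General C will play Left, holding General R to -1/4. Shifting weight toward the row that does better against Left would raise this floor (the equalizing mix achieves 19/12 against both Left and Right), so the proposed strategy is not optimal.

No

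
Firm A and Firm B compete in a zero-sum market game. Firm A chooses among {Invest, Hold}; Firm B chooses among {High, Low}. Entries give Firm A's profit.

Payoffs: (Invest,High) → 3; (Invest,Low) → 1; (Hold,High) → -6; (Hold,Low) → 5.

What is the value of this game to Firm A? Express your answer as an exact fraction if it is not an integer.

Row minima: Invest → 1, Hold → -6; maximin = 1.
Column maxima: High → 3, Low → 5; minimax = 3.
1 ≠ 3, so there is no saddle point; optimal play is mixed.
Let Firm A play Invest with probability p. Expected payoff against High: 3p + (-6)(1−p) = 9p − 6; against Low: 1p + 5(1−p) = −4p + 5.
Setting these equal: 9p − 6 = −4p + 5 ⇒ 13p = 11 ⇒ p = 11/13, and the value is (9)·(11/13) − 6 = 21/13.
For Firm B: with q = P(High), equating Invest's and Hold's payoffs gives 2q + 1 = −11q + 5 ⇒ q = 4/13.

21/13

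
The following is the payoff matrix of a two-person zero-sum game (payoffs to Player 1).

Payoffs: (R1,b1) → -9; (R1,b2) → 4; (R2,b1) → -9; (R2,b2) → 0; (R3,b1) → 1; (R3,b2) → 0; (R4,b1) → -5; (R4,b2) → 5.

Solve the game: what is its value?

5/11

Row minima: R1 → -9, R2 → -9, R3 → 0, R4 → -5; maximin = 0.
Column maxima: b1 → 1, b2 → 5; minimax = 1.
0 ≠ 1, so there is no saddle point; optimal play is mixed.
R1 is strictly dominated by R4, so Player 1 never plays it.
R2 is strictly dominated by R4, so Player 1 never plays it.
On the remaining 2×2 (R3, R4 vs b1, b2):
Let Player 1 play R3 with probability p. Expected payoff against b1: 1p + (-5)(1−p) = 6p − 5; against b2: 0p + 5(1−p) = −5p + 5.
Setting these equal: 6p − 5 = −5p + 5 ⇒ 11p = 10 ⇒ p = 10/11, and the value is (6)·(10/11) − 5 = 5/11.
For Player 2: with q = P(b1), equating R3's and R4's payoffs gives q = −10q + 5 ⇒ q = 5/11.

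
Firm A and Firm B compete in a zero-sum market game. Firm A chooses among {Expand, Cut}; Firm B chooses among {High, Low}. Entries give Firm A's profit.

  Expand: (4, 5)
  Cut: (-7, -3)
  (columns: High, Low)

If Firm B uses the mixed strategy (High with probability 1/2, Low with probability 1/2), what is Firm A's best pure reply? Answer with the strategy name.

Expand

Expected payoff of Expand: (1/2)·4 + (1/2)·5 = 9/2.
Expected payoff of Cut: (1/2)·(-7) + (1/2)·(-3) = -5.
The largest is 9/2, so Firm A's best response is Expand.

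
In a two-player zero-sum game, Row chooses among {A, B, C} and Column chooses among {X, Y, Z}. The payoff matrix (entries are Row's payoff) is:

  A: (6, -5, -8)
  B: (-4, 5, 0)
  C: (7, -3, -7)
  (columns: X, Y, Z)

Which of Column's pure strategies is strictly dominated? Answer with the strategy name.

Z holds Row's payoff strictly below Y in every row: -8 < -5, 0 < 5, -7 < -3.
So Y is strictly dominated for Column.

Y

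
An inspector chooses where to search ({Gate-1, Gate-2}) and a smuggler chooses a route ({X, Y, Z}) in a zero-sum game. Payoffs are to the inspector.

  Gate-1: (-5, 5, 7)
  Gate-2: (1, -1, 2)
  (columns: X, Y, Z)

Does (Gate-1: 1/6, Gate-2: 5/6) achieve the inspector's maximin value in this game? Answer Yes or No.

Yes

Against X this mix gives (1/6)·(-5) + (5/6)·1 = 0.
Against Y this mix gives (1/6)·5 + (5/6)·(-1) = 0.
Against Z this mix gives (1/6)·7 + (5/6)·2 = 17/6.
All of the smuggler's active replies (X, Y) yield 0, and no column does worse for the inspector. The mix makes the smuggler indifferent and guarantees 0, so it is optimal.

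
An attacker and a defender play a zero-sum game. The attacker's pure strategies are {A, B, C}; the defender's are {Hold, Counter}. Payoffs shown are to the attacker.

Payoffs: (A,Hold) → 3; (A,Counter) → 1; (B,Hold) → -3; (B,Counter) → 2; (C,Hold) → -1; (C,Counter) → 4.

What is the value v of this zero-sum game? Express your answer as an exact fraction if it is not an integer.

13/7

Row minima: A → 1, B → -3, C → -1; maximin = 1.
Column maxima: Hold → 3, Counter → 4; minimax = 3.
1 ≠ 3, so there is no saddle point; optimal play is mixed.
B is strictly dominated by C, so the attacker never plays it.
On the remaining 2×2 (A, C vs Hold, Counter):
Let the attacker play A with probability p. Expected payoff against Hold: 3p + (-1)(1−p) = 4p − 1; against Counter: 1p + 4(1−p) = −3p + 4.
Setting these equal: 4p − 1 = −3p + 4 ⇒ 7p = 5 ⇒ p = 5/7, and the value is (4)·(5/7) − 1 = 13/7.
For the defender: with q = P(Hold), equating A's and C's payoffs gives 2q + 1 = −5q + 4 ⇒ q = 3/7.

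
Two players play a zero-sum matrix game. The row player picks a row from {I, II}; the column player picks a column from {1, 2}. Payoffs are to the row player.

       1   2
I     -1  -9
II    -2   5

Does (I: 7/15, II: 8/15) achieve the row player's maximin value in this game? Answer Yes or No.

Against 1 this mix gives (7/15)·(-1) + (8/15)·(-2) = -23/15.
Against 2 this mix gives (7/15)·(-9) + (8/15)·5 = -23/15.
All of the column player's active replies (1, 2) yield -23/15, and no column does worse for the row player. The mix makes the column player indifferent and guarantees -23/15, so it is optimal.

Yes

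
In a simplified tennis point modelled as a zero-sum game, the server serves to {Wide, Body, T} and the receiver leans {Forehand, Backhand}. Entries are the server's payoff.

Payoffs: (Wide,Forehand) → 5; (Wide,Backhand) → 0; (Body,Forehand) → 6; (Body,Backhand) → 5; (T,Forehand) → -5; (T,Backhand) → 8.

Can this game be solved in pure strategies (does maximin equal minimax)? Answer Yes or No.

No

Row minima: Wide → 0, Body → 5, T → -5; maximin = 5.
Column maxima: Forehand → 6, Backhand → 8; minimax = 6.
5 ≠ 6, so no pure-strategy equilibrium exists.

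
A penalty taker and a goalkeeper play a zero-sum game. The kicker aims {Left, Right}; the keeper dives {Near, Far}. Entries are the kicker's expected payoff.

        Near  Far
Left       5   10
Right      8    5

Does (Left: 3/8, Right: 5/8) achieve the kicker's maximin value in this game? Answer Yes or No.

Against Near this mix gives (3/8)·5 + (5/8)·8 = 55/8.
Against Far this mix gives (3/8)·10 + (5/8)·5 = 55/8.
All of the keeper's active replies (Near, Far) yield 55/8, and no column does worse for the kicker. The mix makes the keeper indifferent and guarantees 55/8, so it is optimal.

Yes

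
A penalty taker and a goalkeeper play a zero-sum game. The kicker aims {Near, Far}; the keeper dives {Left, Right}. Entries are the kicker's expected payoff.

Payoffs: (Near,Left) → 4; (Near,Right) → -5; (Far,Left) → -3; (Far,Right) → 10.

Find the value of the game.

Row minima: Near → -5, Far → -3; maximin = -3.
Column maxima: Left → 4, Right → 10; minimax = 4.
-3 ≠ 4, so there is no saddle point; optimal play is mixed.
Let the kicker play Near with probability p. Expected payoff against Left: 4p + (-3)(1−p) = 7p − 3; against Right: (-5)p + 10(1−p) = −15p + 10.
Setting these equal: 7p − 3 = −15p + 10 ⇒ 22p = 13 ⇒ p = 13/22, and the value is (7)·(13/22) − 3 = 25/22.
For the keeper: with q = P(Left), equating Near's and Far's payoffs gives 9q − 5 = −13q + 10 ⇒ q = 15/22.

25/22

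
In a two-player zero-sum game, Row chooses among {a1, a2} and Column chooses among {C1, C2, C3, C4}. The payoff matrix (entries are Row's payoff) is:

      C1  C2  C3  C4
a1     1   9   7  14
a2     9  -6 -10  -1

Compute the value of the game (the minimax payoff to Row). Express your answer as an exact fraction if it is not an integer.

73/25

Row minima: a1 → 1, a2 → -10; maximin = 1.
Column maxima: C1 → 9, C2 → 9, C3 → 7, C4 → 14; minimax = 7.
1 ≠ 7, so there is no saddle point; optimal play is mixed.
C2 is strictly dominated by C3 (it gives Row strictly more in every row), so Column never plays it.
C4 is strictly dominated by C3 (it gives Row strictly more in every row), so Column never plays it.
On the remaining 2×2 (a1, a2 vs C1, C3):
Let Row play a1 with probability p. Expected payoff against C1: 1p + 9(1−p) = −8p + 9; against C3: 7p + (-10)(1−p) = 17p − 10.
Setting these equal: −8p + 9 = 17p − 10 ⇒ −25p = -19 ⇒ p = 19/25, and the value is (-8)·(19/25) + 9 = 73/25.
For Column: with q = P(C1), equating a1's and a2's payoffs gives −6q + 7 = 19q − 10 ⇒ q = 17/25.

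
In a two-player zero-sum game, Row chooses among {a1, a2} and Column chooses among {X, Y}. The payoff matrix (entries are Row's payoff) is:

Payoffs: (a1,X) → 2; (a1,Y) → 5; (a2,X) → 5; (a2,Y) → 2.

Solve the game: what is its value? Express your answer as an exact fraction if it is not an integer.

Row minima: a1 → 2, a2 → 2; maximin = 2.
Column maxima: X → 5, Y → 5; minimax = 5.
2 ≠ 5, so there is no saddle point; optimal play is mixed.
Let Row play a1 with probability p. Expected payoff against X: 2p + 5(1−p) = −3p + 5; against Y: 5p + 2(1−p) = 3p + 2.
Setting these equal: −3p + 5 = 3p + 2 ⇒ −6p = -3 ⇒ p = 1/2, and the value is (-3)·(1/2) + 5 = 7/2.
For Column: with q = P(X), equating a1's and a2's payoffs gives −3q + 5 = 3q + 2 ⇒ q = 1/2.

7/2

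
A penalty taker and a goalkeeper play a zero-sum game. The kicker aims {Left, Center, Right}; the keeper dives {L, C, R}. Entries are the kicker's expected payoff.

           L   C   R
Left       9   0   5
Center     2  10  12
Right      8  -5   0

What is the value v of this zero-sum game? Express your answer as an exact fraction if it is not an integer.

90/17

Row minima: Left → 0, Center → 2, Right → -5; maximin = 2.
Column maxima: L → 9, C → 10, R → 12; minimax = 9.
2 ≠ 9, so there is no saddle point; optimal play is mixed.
Right is strictly dominated by Left, so the kicker never plays it.
R is strictly dominated by C (it gives the kicker strictly more in every row), so the keeper never plays it.
On the remaining 2×2 (Left, Center vs L, C):
Let the kicker play Left with probability p. Expected payoff against L: 9p + 2(1−p) = 7p + 2; against C: 0p + 10(1−p) = −10p + 10.
Setting these equal: 7p + 2 = −10p + 10 ⇒ 17p = 8 ⇒ p = 8/17, and the value is (7)·(8/17) + 2 = 90/17.
For the keeper: with q = P(L), equating Left's and Center's payoffs gives 9q = −8q + 10 ⇒ q = 10/17.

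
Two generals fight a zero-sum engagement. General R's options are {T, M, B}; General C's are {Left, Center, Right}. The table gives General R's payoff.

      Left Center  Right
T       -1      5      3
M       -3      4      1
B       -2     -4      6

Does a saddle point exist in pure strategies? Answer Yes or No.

Yes

Row minima: T → -1, M → -3, B → -4; maximin = -1.
Column maxima: Left → -1, Center → 5, Right → 6; minimax = -1.
maximin = minimax = -1, so a saddle point exists.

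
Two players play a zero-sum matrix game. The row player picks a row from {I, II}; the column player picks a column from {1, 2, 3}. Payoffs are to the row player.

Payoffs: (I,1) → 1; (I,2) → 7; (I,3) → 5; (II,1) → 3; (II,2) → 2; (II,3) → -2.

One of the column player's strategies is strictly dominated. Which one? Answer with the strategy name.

3 holds the row player's payoff strictly below 2 in every row: 5 < 7, -2 < 2.
So 2 is strictly dominated for the column player.

2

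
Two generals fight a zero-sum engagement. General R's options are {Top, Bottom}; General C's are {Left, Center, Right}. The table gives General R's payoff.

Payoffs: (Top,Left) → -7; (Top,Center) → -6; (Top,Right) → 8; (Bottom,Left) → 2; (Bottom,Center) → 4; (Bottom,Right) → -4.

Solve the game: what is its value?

-4/7

Row minima: Top → -7, Bottom → -4; maximin = -4.
Column maxima: Left → 2, Center → 4, Right → 8; minimax = 2.
-4 ≠ 2, so there is no saddle point; optimal play is mixed.
Center is strictly dominated by Left (it gives General R strictly more in every row), so General C never plays it.
On the remaining 2×2 (Top, Bottom vs Left, Right):
Let General R play Top with probability p. Expected payoff against Left: (-7)p + 2(1−p) = −9p + 2; against Right: 8p + (-4)(1−p) = 12p − 4.
Setting these equal: −9p + 2 = 12p − 4 ⇒ −21p = -6 ⇒ p = 2/7, and the value is (-9)·(2/7) + 2 = -4/7.
For General C: with q = P(Left), equating Top's and Bottom's payoffs gives −15q + 8 = 6q − 4 ⇒ q = 4/7.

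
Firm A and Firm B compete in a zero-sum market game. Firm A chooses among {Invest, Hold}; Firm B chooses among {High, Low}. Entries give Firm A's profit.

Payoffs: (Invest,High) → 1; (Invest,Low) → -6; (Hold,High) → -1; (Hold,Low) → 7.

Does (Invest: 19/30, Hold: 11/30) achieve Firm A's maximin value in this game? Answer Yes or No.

Against High this mix gives (19/30)·1 + (11/30)·(-1) = 4/15.
Against Low this mix gives (19/30)·(-6) + (11/30)·7 = -37/30.
Firm B will play Low, holding Firm A to -37/30. Shifting weight toward the row that does better against Low would raise this floor (the equalizing mix achieves 1/15 against both Low and High), so the proposed strategy is not optimal.

No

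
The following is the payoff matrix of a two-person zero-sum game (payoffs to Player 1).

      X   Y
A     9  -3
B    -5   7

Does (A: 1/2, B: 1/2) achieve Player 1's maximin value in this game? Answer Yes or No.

Against X this mix gives (1/2)·9 + (1/2)·(-5) = 2.
Against Y this mix gives (1/2)·(-3) + (1/2)·7 = 2.
All of Player 2's active replies (X, Y) yield 2, and no column does worse for Player 1. The mix makes Player 2 indifferent and guarantees 2, so it is optimal.

Yes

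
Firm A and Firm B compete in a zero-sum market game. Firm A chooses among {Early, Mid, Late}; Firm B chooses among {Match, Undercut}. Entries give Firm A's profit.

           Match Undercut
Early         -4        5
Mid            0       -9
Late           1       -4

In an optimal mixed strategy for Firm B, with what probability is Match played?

9/14

Row minima: Early → -4, Mid → -9, Late → -4; maximin = -4.
Column maxima: Match → 1, Undercut → 5; minimax = 1.
-4 ≠ 1, so there is no saddle point; optimal play is mixed.
Mid is strictly dominated by Late, so Firm A never plays it.
On the remaining 2×2 (Early, Late vs Match, Undercut):
Let Firm A play Early with probability p. Expected payoff against Match: (-4)p + 1(1−p) = −5p + 1; against Undercut: 5p + (-4)(1−p) = 9p − 4.
Setting these equal: −5p + 1 = 9p − 4 ⇒ −14p = -5 ⇒ p = 5/14, and the value is (-5)·(5/14) + 1 = -11/14.
For Firm B: with q = P(Match), equating Early's and Late's payoffs gives −9q + 5 = 5q − 4 ⇒ q = 9/14.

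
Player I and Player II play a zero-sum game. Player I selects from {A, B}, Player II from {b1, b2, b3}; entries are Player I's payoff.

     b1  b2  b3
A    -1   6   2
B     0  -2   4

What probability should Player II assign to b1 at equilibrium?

8/9

Row minima: A → -1, B → -2; maximin = -1.
Column maxima: b1 → 0, b2 → 6, b3 → 4; minimax = 0.
-1 ≠ 0, so there is no saddle point; optimal play is mixed.
b3 is strictly dominated by b1 (it gives Player I strictly more in every row), so Player II never plays it.
On the remaining 2×2 (A, B vs b1, b2):
Let Player I play A with probability p. Expected payoff against b1: (-1)p + 0(1−p) = −p; against b2: 6p + (-2)(1−p) = 8p − 2.
Setting these equal: −p = 8p − 2 ⇒ −9p = -2 ⇒ p = 2/9, and the value is (-1)·(2/9) = -2/9.
For Player II: with q = P(b1), equating A's and B's payoffs gives −7q + 6 = 2q − 2 ⇒ q = 8/9.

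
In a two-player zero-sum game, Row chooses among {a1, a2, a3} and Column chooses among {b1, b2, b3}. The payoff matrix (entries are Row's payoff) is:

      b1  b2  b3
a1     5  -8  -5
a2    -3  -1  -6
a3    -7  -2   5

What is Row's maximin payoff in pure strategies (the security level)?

-6

Row minima: a1 → -8, a2 → -6, a3 → -7.
The best of these is -6.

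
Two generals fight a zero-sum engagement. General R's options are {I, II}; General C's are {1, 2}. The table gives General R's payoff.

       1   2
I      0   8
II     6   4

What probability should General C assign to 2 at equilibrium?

Row minima: I → 0, II → 4; maximin = 4.
Column maxima: 1 → 6, 2 → 8; minimax = 6.
4 ≠ 6, so there is no saddle point; optimal play is mixed.
Let General R play I with probability p. Expected payoff against 1: 0p + 6(1−p) = −6p + 6; against 2: 8p + 4(1−p) = 4p + 4.
Setting these equal: −6p + 6 = 4p + 4 ⇒ −10p = -2 ⇒ p = 1/5, and the value is (-6)·(1/5) + 6 = 24/5.
For General C: with q = P(1), equating I's and II's payoffs gives −8q + 8 = 2q + 4 ⇒ q = 2/5.

3/5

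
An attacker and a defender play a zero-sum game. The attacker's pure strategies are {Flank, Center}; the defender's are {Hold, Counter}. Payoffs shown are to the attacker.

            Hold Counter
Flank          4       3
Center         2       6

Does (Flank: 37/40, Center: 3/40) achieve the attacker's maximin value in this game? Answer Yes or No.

No

Against Hold this mix gives (37/40)·4 + (3/40)·2 = 77/20.
Against Counter this mix gives (37/40)·3 + (3/40)·6 = 129/40.
The defender will play Counter, holding the attacker to 129/40. Shifting weight toward the row that does better against Counter would raise this floor (the equalizing mix achieves 18/5 against both Counter and Hold), so the proposed strategy is not optimal.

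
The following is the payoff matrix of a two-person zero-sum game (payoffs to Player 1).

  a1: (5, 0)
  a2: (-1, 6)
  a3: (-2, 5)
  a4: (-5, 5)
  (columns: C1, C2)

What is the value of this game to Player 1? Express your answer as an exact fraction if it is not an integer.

Row minima: a1 → 0, a2 → -1, a3 → -2, a4 → -5; maximin = 0.
Column maxima: C1 → 5, C2 → 6; minimax = 5.
0 ≠ 5, so there is no saddle point; optimal play is mixed.
a3 is strictly dominated by a2, so Player 1 never plays it.
a4 is strictly dominated by a2, so Player 1 never plays it.
On the remaining 2×2 (a1, a2 vs C1, C2):
Let Player 1 play a1 with probability p. Expected payoff against C1: 5p + (-1)(1−p) = 6p − 1; against C2: 0p + 6(1−p) = −6p + 6.
Setting these equal: 6p − 1 = −6p + 6 ⇒ 12p = 7 ⇒ p = 7/12, and the value is (6)·(7/12) − 1 = 5/2.
For Player 2: with q = P(C1), equating a1's and a2's payoffs gives 5q = −7q + 6 ⇒ q = 1/2.

5/2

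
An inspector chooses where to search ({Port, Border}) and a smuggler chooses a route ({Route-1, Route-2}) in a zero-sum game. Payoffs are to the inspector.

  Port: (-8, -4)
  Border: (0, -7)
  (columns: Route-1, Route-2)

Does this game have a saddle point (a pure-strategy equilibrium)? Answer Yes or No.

No

Row minima: Port → -8, Border → -7; maximin = -7.
Column maxima: Route-1 → 0, Route-2 → -4; minimax = -4.
-7 ≠ -4, so no pure-strategy equilibrium exists.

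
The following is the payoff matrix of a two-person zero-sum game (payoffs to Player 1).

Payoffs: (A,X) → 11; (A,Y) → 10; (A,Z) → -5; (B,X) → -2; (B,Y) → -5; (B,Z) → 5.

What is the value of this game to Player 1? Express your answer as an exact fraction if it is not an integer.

1

Row minima: A → -5, B → -5; maximin = -5.
Column maxima: X → 11, Y → 10, Z → 5; minimax = 5.
-5 ≠ 5, so there is no saddle point; optimal play is mixed.
X is strictly dominated by Y (it gives Player 1 strictly more in every row), so Player 2 never plays it.
On the remaining 2×2 (A, B vs Y, Z):
Let Player 1 play A with probability p. Expected payoff against Y: 10p + (-5)(1−p) = 15p − 5; against Z: (-5)p + 5(1−p) = −10p + 5.
Setting these equal: 15p − 5 = −10p + 5 ⇒ 25p = 10 ⇒ p = 2/5, and the value is (15)·(2/5) − 5 = 1.
For Player 2: with q = P(Y), equating A's and B's payoffs gives 15q − 5 = −10q + 5 ⇒ q = 2/5.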